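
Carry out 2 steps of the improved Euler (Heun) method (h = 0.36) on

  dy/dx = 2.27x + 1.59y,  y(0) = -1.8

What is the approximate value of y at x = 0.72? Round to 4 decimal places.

Heun: k1 = f(x_n, y_n); k2 = f(x_n + h, y_n + h·k1); y_{n+1} = y_n + (h/2)·(k1 + k2).
x=0.000000, y=-1.800000:
  k1 = f(0.000000, -1.800000) = -2.862000
  k2 = f(0.360000, -2.830320) = -3.683009
  y ← -1.800000 + (0.36/2)·(-2.862000 + (-3.683009)) = -2.978102
x=0.360000, y=-2.978102:
  k1 = f(0.360000, -2.978102) = -3.917982
  k2 = f(0.720000, -4.388575) = -5.343434
  y ← -2.978102 + (0.36/2)·(-3.917982 + (-5.343434)) = -4.645156
y(0.72) ≈ -4.6452

-4.6452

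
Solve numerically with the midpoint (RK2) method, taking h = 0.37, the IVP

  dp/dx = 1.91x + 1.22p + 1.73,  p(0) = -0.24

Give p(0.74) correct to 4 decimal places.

Midpoint: k1 = f(x_n, p_n); k2 = f(x_n + h/2, p_n + (h/2)·k1); p_{n+1} = p_n + h·k2.
x=0.000000, p=-0.240000:
  k1 = f(0.000000, -0.240000) = 1.437200
  k2 = f(0.185000, 0.025882) = 2.114926
  p ← -0.240000 + 0.37·2.114926 = 0.542523
x=0.370000, p=0.542523:
  k1 = f(0.370000, 0.542523) = 3.098578
  k2 = f(0.555000, 1.115759) = 4.151277
  p ← 0.542523 + 0.37·4.151277 = 2.078495
p(0.74) ≈ 2.0785

2.0785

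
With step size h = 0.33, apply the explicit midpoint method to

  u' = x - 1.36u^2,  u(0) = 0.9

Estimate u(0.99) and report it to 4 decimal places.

0.7477

Midpoint: k1 = f(x_n, u_n); k2 = f(x_n + h/2, u_n + (h/2)·k1); u_{n+1} = u_n + h·k2.
x=0.000000, u=0.900000:
  k1 = f(0.000000, 0.900000) = -1.101600
  k2 = f(0.165000, 0.718236) = -0.536574
  u ← 0.900000 + 0.33·(-0.536574) = 0.722931
x=0.330000, u=0.722931:
  k1 = f(0.330000, 0.722931) = -0.380775
  k2 = f(0.495000, 0.660103) = -0.097601
  u ← 0.722931 + 0.33·(-0.097601) = 0.690723
x=0.660000, u=0.690723:
  k1 = f(0.660000, 0.690723) = 0.011147
  k2 = f(0.825000, 0.692562) = 0.172687
  u ← 0.690723 + 0.33·0.172687 = 0.747709
u(0.99) ≈ 0.7477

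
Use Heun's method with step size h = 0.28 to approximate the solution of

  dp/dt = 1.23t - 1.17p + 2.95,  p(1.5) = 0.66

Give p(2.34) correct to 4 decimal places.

3.1107

Heun: k1 = f(t_n, p_n); k2 = f(t_n + h, p_n + h·k1); p_{n+1} = p_n + (h/2)·(k1 + k2).
t=1.500000, p=0.660000:
  k1 = f(1.500000, 0.660000) = 4.022800
  k2 = f(1.780000, 1.786384) = 3.049331
  p ← 0.660000 + (0.28/2)·(4.022800 + 3.049331) = 1.650098
t=1.780000, p=1.650098:
  k1 = f(1.780000, 1.650098) = 3.208785
  k2 = f(2.060000, 2.548558) = 2.501987
  p ← 1.650098 + (0.28/2)·(3.208785 + 2.501987) = 2.449606
t=2.060000, p=2.449606:
  k1 = f(2.060000, 2.449606) = 2.617761
  k2 = f(2.340000, 3.182579) = 2.104582
  p ← 2.449606 + (0.28/2)·(2.617761 + 2.104582) = 3.110734
p(2.34) ≈ 3.1107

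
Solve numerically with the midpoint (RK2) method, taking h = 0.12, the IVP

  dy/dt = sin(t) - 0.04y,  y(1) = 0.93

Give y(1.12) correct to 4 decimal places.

Midpoint: k1 = f(t_n, y_n); k2 = f(t_n + h/2, y_n + (h/2)·k1); y_{n+1} = y_n + h·k2.
t=1.000000, y=0.930000:
  k1 = f(1.000000, 0.930000) = 0.804271
  k2 = f(1.060000, 0.978256) = 0.833225
  y ← 0.930000 + 0.12·0.833225 = 1.029987
y(1.12) ≈ 1.0300

1.0300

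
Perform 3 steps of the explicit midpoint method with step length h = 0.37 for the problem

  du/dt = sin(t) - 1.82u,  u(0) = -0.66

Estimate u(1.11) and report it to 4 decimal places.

Midpoint: k1 = f(t_n, u_n); k2 = f(t_n + h/2, u_n + (h/2)·k1); u_{n+1} = u_n + h·k2.
t=0.000000, u=-0.660000:
  k1 = f(0.000000, -0.660000) = 1.201200
  k2 = f(0.185000, -0.437778) = 0.980702
  u ← -0.660000 + 0.37·0.980702 = -0.297140
t=0.370000, u=-0.297140:
  k1 = f(0.370000, -0.297140) = 0.902410
  k2 = f(0.555000, -0.130194) = 0.763897
  u ← -0.297140 + 0.37·0.763897 = -0.014498
t=0.740000, u=-0.014498:
  k1 = f(0.740000, -0.014498) = 0.700675
  k2 = f(0.925000, 0.115127) = 0.589090
  u ← -0.014498 + 0.37·0.589090 = 0.203465
u(1.11) ≈ 0.2035

0.2035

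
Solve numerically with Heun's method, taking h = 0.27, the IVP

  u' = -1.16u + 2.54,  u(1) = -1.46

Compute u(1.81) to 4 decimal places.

0.7355

Heun: k1 = f(x_n, u_n); k2 = f(x_n + h, u_n + h·k1); u_{n+1} = u_n + (h/2)·(k1 + k2).
x=1.000000, u=-1.460000:
  k1 = f(1.000000, -1.460000) = 4.233600
  k2 = f(1.270000, -0.316928) = 2.907636
  u ← -1.460000 + (0.27/2)·(4.233600 + 2.907636) = -0.495933
x=1.270000, u=-0.495933:
  k1 = f(1.270000, -0.495933) = 3.115282
  k2 = f(1.540000, 0.345193) = 2.139576
  u ← -0.495933 + (0.27/2)·(3.115282 + 2.139576) = 0.213473
x=1.540000, u=0.213473:
  k1 = f(1.540000, 0.213473) = 2.292372
  k2 = f(1.810000, 0.832413) = 1.574401
  u ← 0.213473 + (0.27/2)·(2.292372 + 1.574401) = 0.735487
u(1.81) ≈ 0.7355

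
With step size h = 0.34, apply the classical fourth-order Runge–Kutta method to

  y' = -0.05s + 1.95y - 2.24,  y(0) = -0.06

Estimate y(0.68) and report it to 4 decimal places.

RK4: k1 = f(s_n, y_n); k2 = f(s_n + h/2, y_n + (h/2)·k1); k3 = f(s_n + h/2, y_n + (h/2)·k2); k4 = f(s_n + h, y_n + h·k3); y_{n+1} = y_n + (h/6)·(k1 + 2k2 + 2k3 + k4).
s=0.000000, y=-0.060000:
  k1 = f(0.000000, -0.060000) = -2.357000
  k2 = f(0.170000, -0.460690) = -3.146846
  k3 = f(0.170000, -0.594964) = -3.408679
  k4 = f(0.340000, -1.218951) = -4.633954
  y ← -0.060000 + (0.34/6)·(k1 + 2k2 + 2k3 + k4) = -1.199114
s=0.340000, y=-1.199114:
  k1 = f(0.340000, -1.199114) = -4.595271
  k2 = f(0.510000, -1.980310) = -6.127104
  k3 = f(0.510000, -2.240721) = -6.634906
  k4 = f(0.680000, -3.454982) = -9.011214
  y ← -1.199114 + (0.34/6)·(k1 + 2k2 + 2k3 + k4) = -3.416509
y(0.68) ≈ -3.4165

-3.4165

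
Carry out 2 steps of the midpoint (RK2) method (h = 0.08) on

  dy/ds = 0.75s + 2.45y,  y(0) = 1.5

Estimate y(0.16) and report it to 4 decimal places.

2.2257

Midpoint: k1 = f(s_n, y_n); k2 = f(s_n + h/2, y_n + (h/2)·k1); y_{n+1} = y_n + h·k2.
s=0.000000, y=1.500000:
  k1 = f(0.000000, 1.500000) = 3.675000
  k2 = f(0.040000, 1.647000) = 4.065150
  y ← 1.500000 + 0.08·4.065150 = 1.825212
s=0.080000, y=1.825212:
  k1 = f(0.080000, 1.825212) = 4.531769
  k2 = f(0.120000, 2.006483) = 5.005883
  y ← 1.825212 + 0.08·5.005883 = 2.225683
y(0.16) ≈ 2.2257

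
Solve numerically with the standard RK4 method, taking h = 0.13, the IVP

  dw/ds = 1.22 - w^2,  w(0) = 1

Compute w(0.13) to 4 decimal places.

RK4: k1 = f(s_n, w_n); k2 = f(s_n + h/2, w_n + (h/2)·k1); k3 = f(s_n + h/2, w_n + (h/2)·k2); k4 = f(s_n + h, w_n + h·k3); w_{n+1} = w_n + (h/6)·(k1 + 2k2 + 2k3 + k4).
s=0.000000, w=1.000000:
  k1 = f(0.000000, 1.000000) = 0.220000
  k2 = f(0.065000, 1.014300) = 0.191196
  k3 = f(0.065000, 1.012428) = 0.194990
  k4 = f(0.130000, 1.025349) = 0.168660
  w ← 1.000000 + (0.13/6)·(k1 + 2k2 + 2k3 + k4) = 1.025156
w(0.13) ≈ 1.0252

1.0252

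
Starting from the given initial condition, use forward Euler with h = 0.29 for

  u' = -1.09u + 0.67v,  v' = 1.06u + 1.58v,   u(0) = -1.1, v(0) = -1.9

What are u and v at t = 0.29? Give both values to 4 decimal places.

Euler on (u,v): u_{n+1} = u_n + h·u', v_{n+1} = v_n + h·v'.
0.000000: (-1.100000, -1.900000); f=(-0.074000, -4.168000) → (-1.121460, -3.108720)
(u(0.29), v(0.29)) ≈ (-1.1215, -3.1087)

-1.1215, -3.1087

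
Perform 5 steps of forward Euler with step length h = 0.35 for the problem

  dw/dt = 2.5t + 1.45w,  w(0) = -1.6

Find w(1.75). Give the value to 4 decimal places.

Euler: w_{n+1} = w_n + h·f(t_n, w_n).
t=0.000000, w=-1.600000: f=-2.320000 → w ← -1.600000 + 0.35·(-2.320000) = -2.412000
t=0.350000, w=-2.412000: f=-2.622400 → w ← -2.412000 + 0.35·(-2.622400) = -3.329840
t=0.700000, w=-3.329840: f=-3.078268 → w ← -3.329840 + 0.35·(-3.078268) = -4.407234
t=1.050000, w=-4.407234: f=-3.765489 → w ← -4.407234 + 0.35·(-3.765489) = -5.725155
t=1.400000, w=-5.725155: f=-4.801475 → w ← -5.725155 + 0.35·(-4.801475) = -7.405671
w(1.75) ≈ -7.4057

-7.4057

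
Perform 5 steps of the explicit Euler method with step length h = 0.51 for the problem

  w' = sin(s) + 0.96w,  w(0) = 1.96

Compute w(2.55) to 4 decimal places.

Euler: w_{n+1} = w_n + h·f(s_n, w_n).
s=0.000000, w=1.960000: f=1.881600 → w ← 1.960000 + 0.51·1.881600 = 2.919616
s=0.510000, w=2.919616: f=3.291009 → w ← 2.919616 + 0.51·3.291009 = 4.598030
s=1.020000, w=4.598030: f=5.266217 → w ← 4.598030 + 0.51·5.266217 = 7.283801
s=1.530000, w=7.283801: f=7.991617 → w ← 7.283801 + 0.51·7.991617 = 11.359526
s=2.040000, w=11.359526: f=11.797073 → w ← 11.359526 + 0.51·11.797073 = 17.376033
w(2.55) ≈ 17.3760

17.3760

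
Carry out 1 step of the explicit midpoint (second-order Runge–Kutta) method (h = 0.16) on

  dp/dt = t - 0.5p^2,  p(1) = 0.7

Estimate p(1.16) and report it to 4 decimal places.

0.8265

Midpoint: k1 = f(t_n, p_n); k2 = f(t_n + h/2, p_n + (h/2)·k1); p_{n+1} = p_n + h·k2.
t=1.000000, p=0.700000:
  k1 = f(1.000000, 0.700000) = 0.755000
  k2 = f(1.080000, 0.760400) = 0.790896
  p ← 0.700000 + 0.16·0.790896 = 0.826543
p(1.16) ≈ 0.8265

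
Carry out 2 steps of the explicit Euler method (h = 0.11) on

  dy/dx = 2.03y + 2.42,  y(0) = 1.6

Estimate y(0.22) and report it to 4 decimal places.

2.9862

Euler: y_{n+1} = y_n + h·f(x_n, y_n).
x=0.000000, y=1.600000: f=5.668000 → y ← 1.600000 + 0.11·5.668000 = 2.223480
x=0.110000, y=2.223480: f=6.933664 → y ← 2.223480 + 0.11·6.933664 = 2.986183
y(0.22) ≈ 2.9862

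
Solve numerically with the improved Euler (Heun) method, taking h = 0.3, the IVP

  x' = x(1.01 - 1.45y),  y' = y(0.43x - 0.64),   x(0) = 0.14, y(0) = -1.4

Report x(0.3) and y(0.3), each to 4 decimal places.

0.3117, -1.1872

Heun on (x,y): k1 = f(t_n, state_n); k2 = f(t_n + h, state_n + h·k1); state_{n+1} = state_n + (h/2)·(k1 + k2).
0.000000: (0.140000, -1.400000)
  k1 = (0.425600, 0.811720)
  predictor → (0.267680, -1.156484)
  k2 = (0.719230, 0.607036)
  → (0.311724, -1.187187)
(x(0.3), y(0.3)) ≈ (0.3117, -1.1872)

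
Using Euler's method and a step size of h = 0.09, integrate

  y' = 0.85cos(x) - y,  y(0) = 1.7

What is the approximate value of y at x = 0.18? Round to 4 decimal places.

1.5536

Euler: y_{n+1} = y_n + h·f(x_n, y_n).
x=0.000000, y=1.700000: f=-0.850000 → y ← 1.700000 + 0.09·(-0.850000) = 1.623500
x=0.090000, y=1.623500: f=-0.776940 → y ← 1.623500 + 0.09·(-0.776940) = 1.553575
y(0.18) ≈ 1.5536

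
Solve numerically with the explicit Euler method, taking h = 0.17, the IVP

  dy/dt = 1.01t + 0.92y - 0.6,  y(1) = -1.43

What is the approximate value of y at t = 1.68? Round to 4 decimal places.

-2.0118

Euler: y_{n+1} = y_n + h·f(t_n, y_n).
t=1.000000, y=-1.430000: f=-0.905600 → y ← -1.430000 + 0.17·(-0.905600) = -1.583952
t=1.170000, y=-1.583952: f=-0.875536 → y ← -1.583952 + 0.17·(-0.875536) = -1.732793
t=1.340000, y=-1.732793: f=-0.840770 → y ← -1.732793 + 0.17·(-0.840770) = -1.875724
t=1.510000, y=-1.875724: f=-0.800566 → y ← -1.875724 + 0.17·(-0.800566) = -2.011820
y(1.68) ≈ -2.0118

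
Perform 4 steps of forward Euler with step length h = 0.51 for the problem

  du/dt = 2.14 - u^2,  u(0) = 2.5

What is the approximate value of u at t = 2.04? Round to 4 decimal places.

Euler: u_{n+1} = u_n + h·f(t_n, u_n).
t=0.000000, u=2.500000: f=-4.110000 → u ← 2.500000 + 0.51·(-4.110000) = 0.403900
t=0.510000, u=0.403900: f=1.976865 → u ← 0.403900 + 0.51·1.976865 = 1.412101
t=1.020000, u=1.412101: f=0.145971 → u ← 1.412101 + 0.51·0.145971 = 1.486546
t=1.530000, u=1.486546: f=-0.069819 → u ← 1.486546 + 0.51·(-0.069819) = 1.450938
u(2.04) ≈ 1.4509

1.4509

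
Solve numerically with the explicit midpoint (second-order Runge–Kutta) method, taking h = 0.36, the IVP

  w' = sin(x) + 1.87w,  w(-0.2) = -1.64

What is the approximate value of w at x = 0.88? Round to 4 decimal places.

-10.8012

Midpoint: k1 = f(x_n, w_n); k2 = f(x_n + h/2, w_n + (h/2)·k1); w_{n+1} = w_n + h·k2.
x=-0.200000, w=-1.640000:
  k1 = f(-0.200000, -1.640000) = -3.265469
  k2 = f(-0.020000, -2.227784) = -4.185956
  w ← -1.640000 + 0.36·(-4.185956) = -3.146944
x=0.160000, w=-3.146944:
  k1 = f(0.160000, -3.146944) = -5.725467
  k2 = f(0.340000, -4.177528) = -7.478490
  w ← -3.146944 + 0.36·(-7.478490) = -5.839201
x=0.520000, w=-5.839201:
  k1 = f(0.520000, -5.839201) = -10.422425
  k2 = f(0.700000, -7.715237) = -13.783276
  w ← -5.839201 + 0.36·(-13.783276) = -10.801180
w(0.88) ≈ -10.8012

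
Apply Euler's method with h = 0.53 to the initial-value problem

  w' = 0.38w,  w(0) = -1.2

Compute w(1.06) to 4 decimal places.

-1.7320

Euler: w_{n+1} = w_n + h·f(s_n, w_n).
s=0.000000, w=-1.200000: f=-0.456000 → w ← -1.200000 + 0.53·(-0.456000) = -1.441680
s=0.530000, w=-1.441680: f=-0.547838 → w ← -1.441680 + 0.53·(-0.547838) = -1.732034
w(1.06) ≈ -1.7320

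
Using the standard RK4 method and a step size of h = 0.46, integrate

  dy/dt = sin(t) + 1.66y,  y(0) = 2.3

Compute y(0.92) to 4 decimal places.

11.2774

RK4: k1 = f(t_n, y_n); k2 = f(t_n + h/2, y_n + (h/2)·k1); k3 = f(t_n + h/2, y_n + (h/2)·k2); k4 = f(t_n + h, y_n + h·k3); y_{n+1} = y_n + (h/6)·(k1 + 2k2 + 2k3 + k4).
t=0.000000, y=2.300000:
  k1 = f(0.000000, 2.300000) = 3.818000
  k2 = f(0.230000, 3.178140) = 5.503690
  k3 = f(0.230000, 3.565849) = 6.147286
  k4 = f(0.460000, 5.127752) = 8.956016
  y ← 2.300000 + (0.46/6)·(k1 + 2k2 + 2k3 + k4) = 5.065824
t=0.460000, y=5.065824:
  k1 = f(0.460000, 5.065824) = 8.853216
  k2 = f(0.690000, 7.102064) = 12.425963
  k3 = f(0.690000, 7.923796) = 13.790038
  k4 = f(0.920000, 11.409242) = 19.734943
  y ← 5.065824 + (0.46/6)·(k1 + 2k2 + 2k3 + k4) = 11.277370
y(0.92) ≈ 11.2774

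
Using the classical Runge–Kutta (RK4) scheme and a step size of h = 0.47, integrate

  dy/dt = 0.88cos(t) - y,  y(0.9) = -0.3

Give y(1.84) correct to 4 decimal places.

-0.0519

RK4: k1 = f(t_n, y_n); k2 = f(t_n + h/2, y_n + (h/2)·k1); k3 = f(t_n + h/2, y_n + (h/2)·k2); k4 = f(t_n + h, y_n + h·k3); y_{n+1} = y_n + (h/6)·(k1 + 2k2 + 2k3 + k4).
t=0.900000, y=-0.300000:
  k1 = f(0.900000, -0.300000) = 0.847017
  k2 = f(1.135000, -0.100951) = 0.472428
  k3 = f(1.135000, -0.188980) = 0.560456
  k4 = f(1.370000, -0.036586) = 0.212101
  y ← -0.300000 + (0.47/6)·(k1 + 2k2 + 2k3 + k4) = -0.055217
t=1.370000, y=-0.055217:
  k1 = f(1.370000, -0.055217) = 0.230733
  k2 = f(1.605000, -0.000995) = -0.029098
  k3 = f(1.605000, -0.062055) = 0.031962
  k4 = f(1.840000, -0.040195) = -0.193853
  y ← -0.055217 + (0.47/6)·(k1 + 2k2 + 2k3 + k4) = -0.051880
y(1.84) ≈ -0.0519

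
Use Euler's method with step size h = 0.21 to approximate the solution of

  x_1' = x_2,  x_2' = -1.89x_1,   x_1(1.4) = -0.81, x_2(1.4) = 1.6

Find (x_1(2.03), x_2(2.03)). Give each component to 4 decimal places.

Euler on (x_1,x_2): x_1_{n+1} = x_1_n + h·x_1', x_2_{n+1} = x_2_n + h·x_2'.
1.400000: (-0.810000, 1.600000); f=(1.600000, 1.530900) → (-0.474000, 1.921489)
1.610000: (-0.474000, 1.921489); f=(1.921489, 0.895860) → (-0.070487, 2.109620)
1.820000: (-0.070487, 2.109620); f=(2.109620, 0.133221) → (0.372533, 2.137596)
(x_1(2.03), x_2(2.03)) ≈ (0.3725, 2.1376)

0.3725, 2.1376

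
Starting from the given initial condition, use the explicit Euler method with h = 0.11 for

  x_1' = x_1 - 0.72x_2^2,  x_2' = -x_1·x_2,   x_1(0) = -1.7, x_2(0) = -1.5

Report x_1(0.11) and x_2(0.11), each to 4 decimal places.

-2.0652, -1.7805

Euler on (x_1,x_2): x_1_{n+1} = x_1_n + h·x_1', x_2_{n+1} = x_2_n + h·x_2'.
0.000000: (-1.700000, -1.500000); f=(-3.320000, -2.550000) → (-2.065200, -1.780500)
(x_1(0.11), x_2(0.11)) ≈ (-2.0652, -1.7805)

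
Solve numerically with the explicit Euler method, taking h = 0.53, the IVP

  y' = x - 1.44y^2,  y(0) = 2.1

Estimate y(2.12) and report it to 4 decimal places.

-26.4871

Euler: y_{n+1} = y_n + h·f(x_n, y_n).
x=0.000000, y=2.100000: f=-6.350400 → y ← 2.100000 + 0.53·(-6.350400) = -1.265712
x=0.530000, y=-1.265712: f=-1.776919 → y ← -1.265712 + 0.53·(-1.776919) = -2.207479
x=1.060000, y=-2.207479: f=-5.957067 → y ← -2.207479 + 0.53·(-5.957067) = -5.364724
x=1.590000, y=-5.364724: f=-39.853585 → y ← -5.364724 + 0.53·(-39.853585) = -26.487124
y(2.12) ≈ -26.4871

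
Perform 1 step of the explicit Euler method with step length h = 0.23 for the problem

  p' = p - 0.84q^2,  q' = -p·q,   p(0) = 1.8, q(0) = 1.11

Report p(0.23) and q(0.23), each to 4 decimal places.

1.9760, 0.6505

Euler on (p,q): p_{n+1} = p_n + h·p', q_{n+1} = q_n + h·q'.
0.000000: (1.800000, 1.110000); f=(0.765036, -1.998000) → (1.975958, 0.650460)
(p(0.23), q(0.23)) ≈ (1.9760, 0.6505)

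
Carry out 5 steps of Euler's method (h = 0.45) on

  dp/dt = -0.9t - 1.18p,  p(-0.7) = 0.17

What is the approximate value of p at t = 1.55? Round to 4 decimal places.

-0.5588

Euler: p_{n+1} = p_n + h·f(t_n, p_n).
t=-0.700000, p=0.170000: f=0.429400 → p ← 0.170000 + 0.45·0.429400 = 0.363230
t=-0.250000, p=0.363230: f=-0.203611 → p ← 0.363230 + 0.45·(-0.203611) = 0.271605
t=0.200000, p=0.271605: f=-0.500494 → p ← 0.271605 + 0.45·(-0.500494) = 0.046383
t=0.650000, p=0.046383: f=-0.639732 → p ← 0.046383 + 0.45·(-0.639732) = -0.241497
t=1.100000, p=-0.241497: f=-0.705034 → p ← -0.241497 + 0.45·(-0.705034) = -0.558762
p(1.55) ≈ -0.5588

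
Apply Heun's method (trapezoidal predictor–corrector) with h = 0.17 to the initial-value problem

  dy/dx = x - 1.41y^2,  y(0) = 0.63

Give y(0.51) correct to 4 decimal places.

Heun: k1 = f(x_n, y_n); k2 = f(x_n + h, y_n + h·k1); y_{n+1} = y_n + (h/2)·(k1 + k2).
x=0.000000, y=0.630000:
  k1 = f(0.000000, 0.630000) = -0.559629
  k2 = f(0.170000, 0.534863) = -0.233371
  y ← 0.630000 + (0.17/2)·(-0.559629 + (-0.233371)) = 0.562595
x=0.170000, y=0.562595:
  k1 = f(0.170000, 0.562595) = -0.276284
  k2 = f(0.340000, 0.515627) = -0.034878
  y ← 0.562595 + (0.17/2)·(-0.276284 + (-0.034878)) = 0.536146
x=0.340000, y=0.536146:
  k1 = f(0.340000, 0.536146) = -0.065308
  k2 = f(0.510000, 0.525044) = 0.121304
  y ← 0.536146 + (0.17/2)·(-0.065308 + 0.121304) = 0.540906
y(0.51) ≈ 0.5409

0.5409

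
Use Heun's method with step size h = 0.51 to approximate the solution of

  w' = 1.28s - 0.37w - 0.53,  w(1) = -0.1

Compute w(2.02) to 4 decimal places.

1.1709

Heun: k1 = f(s_n, w_n); k2 = f(s_n + h, w_n + h·k1); w_{n+1} = w_n + (h/2)·(k1 + k2).
s=1.000000, w=-0.100000:
  k1 = f(1.000000, -0.100000) = 0.787000
  k2 = f(1.510000, 0.301370) = 1.291293
  w ← -0.100000 + (0.51/2)·(0.787000 + 1.291293) = 0.429965
s=1.510000, w=0.429965:
  k1 = f(1.510000, 0.429965) = 1.243713
  k2 = f(2.020000, 1.064258) = 1.661824
  w ← 0.429965 + (0.51/2)·(1.243713 + 1.661824) = 1.170877
w(2.02) ≈ 1.1709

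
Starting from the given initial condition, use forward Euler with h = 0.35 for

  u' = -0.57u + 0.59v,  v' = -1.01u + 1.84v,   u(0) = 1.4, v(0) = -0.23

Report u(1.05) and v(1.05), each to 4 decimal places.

Euler on (u,v): u_{n+1} = u_n + h·u', v_{n+1} = v_n + h·v'.
0.000000: (1.400000, -0.230000); f=(-0.933700, -1.837200) → (1.073205, -0.873020)
0.350000: (1.073205, -0.873020); f=(-1.126809, -2.690294) → (0.678822, -1.814623)
0.700000: (0.678822, -1.814623); f=(-1.457556, -4.024516) → (0.168677, -3.223204)
(u(1.05), v(1.05)) ≈ (0.1687, -3.2232)

0.1687, -3.2232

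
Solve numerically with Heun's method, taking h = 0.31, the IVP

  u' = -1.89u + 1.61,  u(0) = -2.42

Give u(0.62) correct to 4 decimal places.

Heun: k1 = f(t_n, u_n); k2 = f(t_n + h, u_n + h·k1); u_{n+1} = u_n + (h/2)·(k1 + k2).
t=0.000000, u=-2.420000:
  k1 = f(0.000000, -2.420000) = 6.183800
  k2 = f(0.310000, -0.503022) = 2.560712
  u ← -2.420000 + (0.31/2)·(6.183800 + 2.560712) = -1.064601
t=0.310000, u=-1.064601:
  k1 = f(0.310000, -1.064601) = 3.622095
  k2 = f(0.620000, 0.058249) = 1.499910
  u ← -1.064601 + (0.31/2)·(3.622095 + 1.499910) = -0.270690
u(0.62) ≈ -0.2707

-0.2707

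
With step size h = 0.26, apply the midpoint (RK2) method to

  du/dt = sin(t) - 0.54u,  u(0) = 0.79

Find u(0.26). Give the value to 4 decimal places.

Midpoint: k1 = f(t_n, u_n); k2 = f(t_n + h/2, u_n + (h/2)·k1); u_{n+1} = u_n + h·k2.
t=0.000000, u=0.790000:
  k1 = f(0.000000, 0.790000) = -0.426600
  k2 = f(0.130000, 0.734542) = -0.267019
  u ← 0.790000 + 0.26·(-0.267019) = 0.720575
u(0.26) ≈ 0.7206

0.7206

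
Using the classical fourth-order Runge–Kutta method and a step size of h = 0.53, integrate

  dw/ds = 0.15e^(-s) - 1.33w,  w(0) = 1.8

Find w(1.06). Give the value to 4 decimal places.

0.4881

RK4: k1 = f(s_n, w_n); k2 = f(s_n + h/2, w_n + (h/2)·k1); k3 = f(s_n + h/2, w_n + (h/2)·k2); k4 = f(s_n + h, w_n + h·k3); w_{n+1} = w_n + (h/6)·(k1 + 2k2 + 2k3 + k4).
s=0.000000, w=1.800000:
  k1 = f(0.000000, 1.800000) = -2.244000
  k2 = f(0.265000, 1.205340) = -1.488021
  k3 = f(0.265000, 1.405674) = -1.754466
  k4 = f(0.530000, 0.870133) = -1.068986
  w ← 1.800000 + (0.53/6)·(k1 + 2k2 + 2k3 + k4) = 0.934513
s=0.530000, w=0.934513:
  k1 = f(0.530000, 0.934513) = -1.154612
  k2 = f(0.795000, 0.628541) = -0.768223
  k3 = f(0.795000, 0.730934) = -0.904406
  k4 = f(1.060000, 0.455178) = -0.553419
  w ← 0.934513 + (0.53/6)·(k1 + 2k2 + 2k3 + k4) = 0.488140
w(1.06) ≈ 0.4881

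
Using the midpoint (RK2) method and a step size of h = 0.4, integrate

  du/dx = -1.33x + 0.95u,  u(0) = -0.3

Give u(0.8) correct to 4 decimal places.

-1.1468

Midpoint: k1 = f(x_n, u_n); k2 = f(x_n + h/2, u_n + (h/2)·k1); u_{n+1} = u_n + h·k2.
x=0.000000, u=-0.300000:
  k1 = f(0.000000, -0.300000) = -0.285000
  k2 = f(0.200000, -0.357000) = -0.605150
  u ← -0.300000 + 0.4·(-0.605150) = -0.542060
x=0.400000, u=-0.542060:
  k1 = f(0.400000, -0.542060) = -1.046957
  k2 = f(0.600000, -0.751451) = -1.511879
  u ← -0.542060 + 0.4·(-1.511879) = -1.146812
u(0.8) ≈ -1.1468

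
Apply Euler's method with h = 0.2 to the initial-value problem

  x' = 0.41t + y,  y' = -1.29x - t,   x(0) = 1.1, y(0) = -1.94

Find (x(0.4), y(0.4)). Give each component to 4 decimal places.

0.2836, -2.4475

Euler on (x,y): x_{n+1} = x_n + h·x', y_{n+1} = y_n + h·y'.
0.000000: (1.100000, -1.940000); f=(-1.940000, -1.419000) → (0.712000, -2.223800)
0.200000: (0.712000, -2.223800); f=(-2.141800, -1.118480) → (0.283640, -2.447496)
(x(0.4), y(0.4)) ≈ (0.2836, -2.4475)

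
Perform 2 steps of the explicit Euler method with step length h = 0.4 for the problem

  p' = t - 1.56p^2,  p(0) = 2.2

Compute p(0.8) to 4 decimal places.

Euler: p_{n+1} = p_n + h·f(t_n, p_n).
t=0.000000, p=2.200000: f=-7.550400 → p ← 2.200000 + 0.4·(-7.550400) = -0.820160
t=0.400000, p=-0.820160: f=-0.649353 → p ← -0.820160 + 0.4·(-0.649353) = -1.079901
p(0.8) ≈ -1.0799

-1.0799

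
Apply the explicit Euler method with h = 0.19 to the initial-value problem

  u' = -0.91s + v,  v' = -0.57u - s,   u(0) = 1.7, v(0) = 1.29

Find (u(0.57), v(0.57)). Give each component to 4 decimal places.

Euler on (u,v): u_{n+1} = u_n + h·u', v_{n+1} = v_n + h·v'.
0.000000: (1.700000, 1.290000); f=(1.290000, -0.969000) → (1.945100, 1.105890)
0.190000: (1.945100, 1.105890); f=(0.932990, -1.298707) → (2.122368, 0.859136)
0.380000: (2.122368, 0.859136); f=(0.513336, -1.589750) → (2.219902, 0.557083)
(u(0.57), v(0.57)) ≈ (2.2199, 0.5571)

2.2199, 0.5571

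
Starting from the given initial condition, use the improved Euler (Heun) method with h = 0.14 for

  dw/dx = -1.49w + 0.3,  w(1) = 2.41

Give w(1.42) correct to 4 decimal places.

Heun: k1 = f(x_n, w_n); k2 = f(x_n + h, w_n + h·k1); w_{n+1} = w_n + (h/2)·(k1 + k2).
x=1.000000, w=2.410000:
  k1 = f(1.000000, 2.410000) = -3.290900
  k2 = f(1.140000, 1.949274) = -2.604418
  w ← 2.410000 + (0.14/2)·(-3.290900 + (-2.604418)) = 1.997328
x=1.140000, w=1.997328:
  k1 = f(1.140000, 1.997328) = -2.676018
  k2 = f(1.280000, 1.622685) = -2.117801
  w ← 1.997328 + (0.14/2)·(-2.676018 + (-2.117801)) = 1.661760
x=1.280000, w=1.661760:
  k1 = f(1.280000, 1.661760) = -2.176023
  k2 = f(1.420000, 1.357117) = -1.722105
  w ← 1.661760 + (0.14/2)·(-2.176023 + (-1.722105)) = 1.388891
w(1.42) ≈ 1.3889

1.3889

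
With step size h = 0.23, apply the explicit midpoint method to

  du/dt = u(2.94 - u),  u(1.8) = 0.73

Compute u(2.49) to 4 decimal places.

2.1071

Midpoint: k1 = f(t_n, u_n); k2 = f(t_n + h/2, u_n + (h/2)·k1); u_{n+1} = u_n + h·k2.
t=1.800000, u=0.730000:
  k1 = f(1.800000, 0.730000) = 1.613300
  k2 = f(1.915000, 0.915529) = 1.853462
  u ← 0.730000 + 0.23·1.853462 = 1.156296
t=2.030000, u=1.156296:
  k1 = f(2.030000, 1.156296) = 2.062490
  k2 = f(2.145000, 1.393483) = 2.155045
  u ← 1.156296 + 0.23·2.155045 = 1.651957
t=2.260000, u=1.651957:
  k1 = f(2.260000, 1.651957) = 2.127792
  k2 = f(2.375000, 1.896653) = 1.978867
  u ← 1.651957 + 0.23·1.978867 = 2.107096
u(2.49) ≈ 2.1071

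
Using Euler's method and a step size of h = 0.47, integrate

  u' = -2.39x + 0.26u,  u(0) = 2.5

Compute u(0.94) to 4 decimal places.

2.6204

Euler: u_{n+1} = u_n + h·f(x_n, u_n).
x=0.000000, u=2.500000: f=0.650000 → u ← 2.500000 + 0.47·0.650000 = 2.805500
x=0.470000, u=2.805500: f=-0.393870 → u ← 2.805500 + 0.47·(-0.393870) = 2.620381
u(0.94) ≈ 2.6204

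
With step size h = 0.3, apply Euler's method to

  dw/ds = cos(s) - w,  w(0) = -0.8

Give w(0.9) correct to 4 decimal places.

Euler: w_{n+1} = w_n + h·f(s_n, w_n).
s=0.000000, w=-0.800000: f=1.800000 → w ← -0.800000 + 0.3·1.800000 = -0.260000
s=0.300000, w=-0.260000: f=1.215336 → w ← -0.260000 + 0.3·1.215336 = 0.104601
s=0.600000, w=0.104601: f=0.720735 → w ← 0.104601 + 0.3·0.720735 = 0.320821
w(0.9) ≈ 0.3208

0.3208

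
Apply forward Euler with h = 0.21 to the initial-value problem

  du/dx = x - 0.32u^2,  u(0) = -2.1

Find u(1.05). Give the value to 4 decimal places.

-4.4284

Euler: u_{n+1} = u_n + h·f(x_n, u_n).
x=0.000000, u=-2.100000: f=-1.411200 → u ← -2.100000 + 0.21·(-1.411200) = -2.396352
x=0.210000, u=-2.396352: f=-1.627601 → u ← -2.396352 + 0.21·(-1.627601) = -2.738148
x=0.420000, u=-2.738148: f=-1.979186 → u ← -2.738148 + 0.21·(-1.979186) = -3.153777
x=0.630000, u=-3.153777: f=-2.552819 → u ← -3.153777 + 0.21·(-2.552819) = -3.689869
x=0.840000, u=-3.689869: f=-3.516843 → u ← -3.689869 + 0.21·(-3.516843) = -4.428406
u(1.05) ≈ -4.4284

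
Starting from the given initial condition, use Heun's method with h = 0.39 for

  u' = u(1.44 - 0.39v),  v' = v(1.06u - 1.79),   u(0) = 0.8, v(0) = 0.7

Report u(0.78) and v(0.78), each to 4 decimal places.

Heun on (u,v): k1 = f(t_n, state_n); k2 = f(t_n + h, state_n + h·k1); state_{n+1} = state_n + (h/2)·(k1 + k2).
0.000000: (0.800000, 0.700000)
  k1 = (0.933600, -0.659400)
  predictor → (1.164104, 0.442834)
  k2 = (1.475263, -0.246238)
  → (1.269728, 0.523401)
0.390000: (1.269728, 0.523401)
  k1 = (1.569224, -0.232436)
  predictor → (1.881726, 0.432751)
  k2 = (2.392101, 0.088553)
  → (2.042187, 0.495344)
(u(0.78), v(0.78)) ≈ (2.0422, 0.4953)

2.0422, 0.4953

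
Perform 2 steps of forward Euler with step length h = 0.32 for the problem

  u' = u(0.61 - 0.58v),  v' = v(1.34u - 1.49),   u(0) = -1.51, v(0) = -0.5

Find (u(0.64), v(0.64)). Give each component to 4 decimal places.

Euler on (u,v): u_{n+1} = u_n + h·u', v_{n+1} = v_n + h·v'.
0.000000: (-1.510000, -0.500000); f=(-1.359000, 1.756700) → (-1.944880, 0.062144)
0.320000: (-1.944880, 0.062144); f=(-1.116276, -0.254550) → (-2.302088, -0.019312)
(u(0.64), v(0.64)) ≈ (-2.3021, -0.0193)

-2.3021, -0.0193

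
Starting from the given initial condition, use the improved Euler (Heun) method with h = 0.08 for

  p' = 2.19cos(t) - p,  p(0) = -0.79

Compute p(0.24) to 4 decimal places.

Heun: k1 = f(t_n, p_n); k2 = f(t_n + h, p_n + h·k1); p_{n+1} = p_n + (h/2)·(k1 + k2).
t=0.000000, p=-0.790000:
  k1 = f(0.000000, -0.790000) = 2.980000
  k2 = f(0.080000, -0.551600) = 2.734596
  p ← -0.790000 + (0.08/2)·(2.980000 + 2.734596) = -0.561416
t=0.080000, p=-0.561416:
  k1 = f(0.080000, -0.561416) = 2.744412
  k2 = f(0.160000, -0.341863) = 2.503891
  p ← -0.561416 + (0.08/2)·(2.744412 + 2.503891) = -0.351484
t=0.160000, p=-0.351484:
  k1 = f(0.160000, -0.351484) = 2.513512
  k2 = f(0.240000, -0.150403) = 2.277633
  p ← -0.351484 + (0.08/2)·(2.513512 + 2.277633) = -0.159838
p(0.24) ≈ -0.1598

-0.1598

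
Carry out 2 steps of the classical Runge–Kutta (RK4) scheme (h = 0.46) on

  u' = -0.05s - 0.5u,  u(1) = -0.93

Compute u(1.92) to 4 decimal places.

-0.6422

RK4: k1 = f(s_n, u_n); k2 = f(s_n + h/2, u_n + (h/2)·k1); k3 = f(s_n + h/2, u_n + (h/2)·k2); k4 = f(s_n + h, u_n + h·k3); u_{n+1} = u_n + (h/6)·(k1 + 2k2 + 2k3 + k4).
s=1.000000, u=-0.930000:
  k1 = f(1.000000, -0.930000) = 0.415000
  k2 = f(1.230000, -0.834550) = 0.355775
  k3 = f(1.230000, -0.848172) = 0.362586
  k4 = f(1.460000, -0.763210) = 0.308605
  u ← -0.930000 + (0.46/6)·(k1 + 2k2 + 2k3 + k4) = -0.764375
s=1.460000, u=-0.764375:
  k1 = f(1.460000, -0.764375) = 0.309187
  k2 = f(1.690000, -0.693262) = 0.262131
  k3 = f(1.690000, -0.704085) = 0.267542
  k4 = f(1.920000, -0.641305) = 0.224653
  u ← -0.764375 + (0.46/6)·(k1 + 2k2 + 2k3 + k4) = -0.642231
u(1.92) ≈ -0.6422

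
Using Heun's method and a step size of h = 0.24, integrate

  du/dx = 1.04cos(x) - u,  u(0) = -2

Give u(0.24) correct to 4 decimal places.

-1.3615

Heun: k1 = f(x_n, u_n); k2 = f(x_n + h, u_n + h·k1); u_{n+1} = u_n + (h/2)·(k1 + k2).
x=0.000000, u=-2.000000:
  k1 = f(0.000000, -2.000000) = 3.040000
  k2 = f(0.240000, -1.270400) = 2.280591
  u ← -2.000000 + (0.24/2)·(3.040000 + 2.280591) = -1.361529
u(0.24) ≈ -1.3615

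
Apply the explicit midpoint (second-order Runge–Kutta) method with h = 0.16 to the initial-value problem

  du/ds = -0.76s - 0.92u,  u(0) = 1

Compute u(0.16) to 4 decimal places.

Midpoint: k1 = f(s_n, u_n); k2 = f(s_n + h/2, u_n + (h/2)·k1); u_{n+1} = u_n + h·k2.
s=0.000000, u=1.000000:
  k1 = f(0.000000, 1.000000) = -0.920000
  k2 = f(0.080000, 0.926400) = -0.913088
  u ← 1.000000 + 0.16·(-0.913088) = 0.853906
u(0.16) ≈ 0.8539

0.8539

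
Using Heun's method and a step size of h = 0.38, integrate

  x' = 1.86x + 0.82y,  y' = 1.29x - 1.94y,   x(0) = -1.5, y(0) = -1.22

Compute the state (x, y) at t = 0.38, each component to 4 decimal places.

-3.4238, -1.4694

Heun on (x,y): k1 = f(t_n, state_n); k2 = f(t_n + h, state_n + h·k1); state_{n+1} = state_n + (h/2)·(k1 + k2).
0.000000: (-1.500000, -1.220000)
  k1 = (-3.790400, 0.431800)
  predictor → (-2.940352, -1.055916)
  k2 = (-6.334906, -1.744577)
  → (-3.423808, -1.469428)
(x(0.38), y(0.38)) ≈ (-3.4238, -1.4694)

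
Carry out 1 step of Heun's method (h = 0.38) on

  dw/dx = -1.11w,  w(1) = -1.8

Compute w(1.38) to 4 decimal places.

-1.2009

Heun: k1 = f(x_n, w_n); k2 = f(x_n + h, w_n + h·k1); w_{n+1} = w_n + (h/2)·(k1 + k2).
x=1.000000, w=-1.800000:
  k1 = f(1.000000, -1.800000) = 1.998000
  k2 = f(1.380000, -1.040760) = 1.155244
  w ← -1.800000 + (0.38/2)·(1.998000 + 1.155244) = -1.200884
w(1.38) ≈ -1.2009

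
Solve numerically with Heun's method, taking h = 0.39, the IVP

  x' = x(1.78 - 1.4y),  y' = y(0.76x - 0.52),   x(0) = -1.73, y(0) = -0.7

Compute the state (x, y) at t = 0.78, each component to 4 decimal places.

Heun on (x,y): k1 = f(t_n, state_n); k2 = f(t_n + h, state_n + h·k1); state_{n+1} = state_n + (h/2)·(k1 + k2).
0.000000: (-1.730000, -0.700000)
  k1 = (-4.774800, 1.284360)
  predictor → (-3.592172, -0.199100)
  k2 = (-7.395346, 0.647084)
  → (-4.103179, -0.323368)
0.390000: (-4.103179, -0.323368)
  k1 = (-9.161232, 1.176549)
  predictor → (-7.676059, 0.135486)
  k2 = (-12.207391, -0.860849)
  → (-8.270060, -0.261807)
(x(0.78), y(0.78)) ≈ (-8.2701, -0.2618)

-8.2701, -0.2618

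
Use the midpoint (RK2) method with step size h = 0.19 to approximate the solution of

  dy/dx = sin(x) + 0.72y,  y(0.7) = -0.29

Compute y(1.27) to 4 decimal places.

0.1323

Midpoint: k1 = f(x_n, y_n); k2 = f(x_n + h/2, y_n + (h/2)·k1); y_{n+1} = y_n + h·k2.
x=0.700000, y=-0.290000:
  k1 = f(0.700000, -0.290000) = 0.435418
  k2 = f(0.795000, -0.248635) = 0.534846
  y ← -0.290000 + 0.19·0.534846 = -0.188379
x=0.890000, y=-0.188379:
  k1 = f(0.890000, -0.188379) = 0.641439
  k2 = f(0.985000, -0.127443) = 0.741513
  y ← -0.188379 + 0.19·0.741513 = -0.047492
x=1.080000, y=-0.047492:
  k1 = f(1.080000, -0.047492) = 0.847764
  k2 = f(1.175000, 0.033046) = 0.946483
  y ← -0.047492 + 0.19·0.946483 = 0.132340
y(1.27) ≈ 0.1323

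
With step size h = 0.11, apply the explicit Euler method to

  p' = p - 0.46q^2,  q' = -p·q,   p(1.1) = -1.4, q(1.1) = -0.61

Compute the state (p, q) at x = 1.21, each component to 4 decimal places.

-1.5728, -0.7039

Euler on (p,q): p_{n+1} = p_n + h·p', q_{n+1} = q_n + h·q'.
1.100000: (-1.400000, -0.610000); f=(-1.571166, -0.854000) → (-1.572828, -0.703940)
(p(1.21), q(1.21)) ≈ (-1.5728, -0.7039)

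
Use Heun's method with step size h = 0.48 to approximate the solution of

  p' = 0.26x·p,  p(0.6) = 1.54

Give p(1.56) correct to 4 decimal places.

2.0132

Heun: k1 = f(x_n, p_n); k2 = f(x_n + h, p_n + h·k1); p_{n+1} = p_n + (h/2)·(k1 + k2).
x=0.600000, p=1.540000:
  k1 = f(0.600000, 1.540000) = 0.240240
  k2 = f(1.080000, 1.655315) = 0.464813
  p ← 1.540000 + (0.48/2)·(0.240240 + 0.464813) = 1.709213
x=1.080000, p=1.709213:
  k1 = f(1.080000, 1.709213) = 0.479947
  k2 = f(1.560000, 1.939587) = 0.786697
  p ← 1.709213 + (0.48/2)·(0.479947 + 0.786697) = 2.013207
p(1.56) ≈ 2.0132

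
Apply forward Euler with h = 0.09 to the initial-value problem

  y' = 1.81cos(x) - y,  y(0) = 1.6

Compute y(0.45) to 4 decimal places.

1.6605

Euler: y_{n+1} = y_n + h·f(x_n, y_n).
x=0.000000, y=1.600000: f=0.210000 → y ← 1.600000 + 0.09·0.210000 = 1.618900
x=0.090000, y=1.618900: f=0.183774 → y ← 1.618900 + 0.09·0.183774 = 1.635440
x=0.180000, y=1.635440: f=0.145317 → y ← 1.635440 + 0.09·0.145317 = 1.648518
x=0.270000, y=1.648518: f=0.095907 → y ← 1.648518 + 0.09·0.095907 = 1.657150
x=0.360000, y=1.657150: f=0.036823 → y ← 1.657150 + 0.09·0.036823 = 1.660464
y(0.45) ≈ 1.6605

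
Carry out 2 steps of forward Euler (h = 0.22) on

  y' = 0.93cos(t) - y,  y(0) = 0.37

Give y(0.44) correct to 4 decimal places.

Euler: y_{n+1} = y_n + h·f(t_n, y_n).
t=0.000000, y=0.370000: f=0.560000 → y ← 0.370000 + 0.22·0.560000 = 0.493200
t=0.220000, y=0.493200: f=0.414385 → y ← 0.493200 + 0.22·0.414385 = 0.584365
y(0.44) ≈ 0.5844

0.5844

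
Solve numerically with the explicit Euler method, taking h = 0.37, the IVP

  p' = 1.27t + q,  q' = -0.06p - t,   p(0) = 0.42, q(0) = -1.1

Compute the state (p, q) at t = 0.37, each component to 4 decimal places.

0.0130, -1.1093

Euler on (p,q): p_{n+1} = p_n + h·p', q_{n+1} = q_n + h·q'.
0.000000: (0.420000, -1.100000); f=(-1.100000, -0.025200) → (0.013000, -1.109324)
(p(0.37), q(0.37)) ≈ (0.0130, -1.1093)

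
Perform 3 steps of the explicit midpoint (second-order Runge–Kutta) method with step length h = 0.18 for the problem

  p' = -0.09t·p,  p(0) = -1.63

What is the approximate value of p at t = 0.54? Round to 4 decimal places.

-1.6087

Midpoint: k1 = f(t_n, p_n); k2 = f(t_n + h/2, p_n + (h/2)·k1); p_{n+1} = p_n + h·k2.
t=0.000000, p=-1.630000:
  k1 = f(0.000000, -1.630000) = 0.000000
  k2 = f(0.090000, -1.630000) = 0.013203
  p ← -1.630000 + 0.18·0.013203 = -1.627623
t=0.180000, p=-1.627623:
  k1 = f(0.180000, -1.627623) = 0.026368
  k2 = f(0.270000, -1.625250) = 0.039494
  p ← -1.627623 + 0.18·0.039494 = -1.620515
t=0.360000, p=-1.620515:
  k1 = f(0.360000, -1.620515) = 0.052505
  k2 = f(0.450000, -1.615789) = 0.065439
  p ← -1.620515 + 0.18·0.065439 = -1.608736
p(0.54) ≈ -1.6087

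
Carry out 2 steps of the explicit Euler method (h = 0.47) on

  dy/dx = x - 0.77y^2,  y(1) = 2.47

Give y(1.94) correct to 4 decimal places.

1.2290

Euler: y_{n+1} = y_n + h·f(x_n, y_n).
x=1.000000, y=2.470000: f=-3.697693 → y ← 2.470000 + 0.47·(-3.697693) = 0.732084
x=1.470000, y=0.732084: f=1.057320 → y ← 0.732084 + 0.47·1.057320 = 1.229025
y(1.94) ≈ 1.2290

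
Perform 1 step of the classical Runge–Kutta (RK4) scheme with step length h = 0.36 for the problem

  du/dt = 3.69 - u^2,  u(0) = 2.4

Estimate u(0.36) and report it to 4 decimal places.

2.0504

RK4: k1 = f(t_n, u_n); k2 = f(t_n + h/2, u_n + (h/2)·k1); k3 = f(t_n + h/2, u_n + (h/2)·k2); k4 = f(t_n + h, u_n + h·k3); u_{n+1} = u_n + (h/6)·(k1 + 2k2 + 2k3 + k4).
t=0.000000, u=2.400000:
  k1 = f(0.000000, 2.400000) = -2.070000
  k2 = f(0.180000, 2.027400) = -0.420351
  k3 = f(0.180000, 2.324337) = -1.712542
  k4 = f(0.360000, 1.783485) = 0.509181
  u ← 2.400000 + (0.36/6)·(k1 + 2k2 + 2k3 + k4) = 2.050404
u(0.36) ≈ 2.0504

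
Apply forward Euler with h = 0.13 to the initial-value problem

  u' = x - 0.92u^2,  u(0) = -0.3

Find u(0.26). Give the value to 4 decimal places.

-0.3054

Euler: u_{n+1} = u_n + h·f(x_n, u_n).
x=0.000000, u=-0.300000: f=-0.082800 → u ← -0.300000 + 0.13·(-0.082800) = -0.310764
x=0.130000, u=-0.310764: f=0.041152 → u ← -0.310764 + 0.13·0.041152 = -0.305414
u(0.26) ≈ -0.3054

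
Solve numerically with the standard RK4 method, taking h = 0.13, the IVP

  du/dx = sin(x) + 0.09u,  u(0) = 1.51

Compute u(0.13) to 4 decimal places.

1.5362

RK4: k1 = f(x_n, u_n); k2 = f(x_n + h/2, u_n + (h/2)·k1); k3 = f(x_n + h/2, u_n + (h/2)·k2); k4 = f(x_n + h, u_n + h·k3); u_{n+1} = u_n + (h/6)·(k1 + 2k2 + 2k3 + k4).
x=0.000000, u=1.510000:
  k1 = f(0.000000, 1.510000) = 0.135900
  k2 = f(0.065000, 1.518833) = 0.201649
  k3 = f(0.065000, 1.523107) = 0.202034
  k4 = f(0.130000, 1.536264) = 0.267898
  u ← 1.510000 + (0.13/6)·(k1 + 2k2 + 2k3 + k4) = 1.536242
u(0.13) ≈ 1.5362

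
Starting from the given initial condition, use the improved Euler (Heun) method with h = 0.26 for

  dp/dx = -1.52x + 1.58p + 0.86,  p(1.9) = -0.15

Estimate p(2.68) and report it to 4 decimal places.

Heun: k1 = f(x_n, p_n); k2 = f(x_n + h, p_n + h·k1); p_{n+1} = p_n + (h/2)·(k1 + k2).
x=1.900000, p=-0.150000:
  k1 = f(1.900000, -0.150000) = -2.265000
  k2 = f(2.160000, -0.738900) = -3.590662
  p ← -0.150000 + (0.26/2)·(-2.265000 + (-3.590662)) = -0.911236
x=2.160000, p=-0.911236:
  k1 = f(2.160000, -0.911236) = -3.862953
  k2 = f(2.420000, -1.915604) = -5.845054
  p ← -0.911236 + (0.26/2)·(-3.862953 + (-5.845054)) = -2.173277
x=2.420000, p=-2.173277:
  k1 = f(2.420000, -2.173277) = -6.252178
  k2 = f(2.680000, -3.798843) = -9.215772
  p ← -2.173277 + (0.26/2)·(-6.252178 + (-9.215772)) = -4.184110
p(2.68) ≈ -4.1841

-4.1841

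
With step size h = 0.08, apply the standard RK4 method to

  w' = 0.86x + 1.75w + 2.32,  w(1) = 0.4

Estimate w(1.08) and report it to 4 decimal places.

RK4: k1 = f(x_n, w_n); k2 = f(x_n + h/2, w_n + (h/2)·k1); k3 = f(x_n + h/2, w_n + (h/2)·k2); k4 = f(x_n + h, w_n + h·k3); w_{n+1} = w_n + (h/6)·(k1 + 2k2 + 2k3 + k4).
x=1.000000, w=0.400000:
  k1 = f(1.000000, 0.400000) = 3.880000
  k2 = f(1.040000, 0.555200) = 4.186000
  k3 = f(1.040000, 0.567440) = 4.207420
  k4 = f(1.080000, 0.736594) = 4.537839
  w ← 0.400000 + (0.08/6)·(k1 + 2k2 + 2k3 + k4) = 0.736062
w(1.08) ≈ 0.7361

0.7361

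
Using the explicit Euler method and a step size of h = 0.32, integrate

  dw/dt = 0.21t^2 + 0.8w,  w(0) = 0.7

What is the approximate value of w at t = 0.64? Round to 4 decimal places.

Euler: w_{n+1} = w_n + h·f(t_n, w_n).
t=0.000000, w=0.700000: f=0.560000 → w ← 0.700000 + 0.32·0.560000 = 0.879200
t=0.320000, w=0.879200: f=0.724864 → w ← 0.879200 + 0.32·0.724864 = 1.111156
w(0.64) ≈ 1.1112

1.1112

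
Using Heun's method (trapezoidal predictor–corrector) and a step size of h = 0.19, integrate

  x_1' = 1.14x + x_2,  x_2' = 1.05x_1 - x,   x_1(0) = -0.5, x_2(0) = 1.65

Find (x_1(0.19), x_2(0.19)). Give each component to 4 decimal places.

Heun on (x_1,x_2): k1 = f(x_n, state_n); k2 = f(x_n + h, state_n + h·k1); state_{n+1} = state_n + (h/2)·(k1 + k2).
0.000000: (-0.500000, 1.650000)
  k1 = (1.650000, -0.525000)
  predictor → (-0.186500, 1.550250)
  k2 = (1.766850, -0.385825)
  → (-0.175399, 1.563472)
(x_1(0.19), x_2(0.19)) ≈ (-0.1754, 1.5635)

-0.1754, 1.5635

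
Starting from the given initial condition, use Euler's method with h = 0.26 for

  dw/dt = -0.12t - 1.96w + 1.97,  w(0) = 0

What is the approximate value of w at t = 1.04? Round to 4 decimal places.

0.9127

Euler: w_{n+1} = w_n + h·f(t_n, w_n).
t=0.000000, w=0.000000: f=1.970000 → w ← 0.000000 + 0.26·1.970000 = 0.512200
t=0.260000, w=0.512200: f=0.934888 → w ← 0.512200 + 0.26·0.934888 = 0.755271
t=0.520000, w=0.755271: f=0.427269 → w ← 0.755271 + 0.26·0.427269 = 0.866361
t=0.780000, w=0.866361: f=0.178333 → w ← 0.866361 + 0.26·0.178333 = 0.912727
w(1.04) ≈ 0.9127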